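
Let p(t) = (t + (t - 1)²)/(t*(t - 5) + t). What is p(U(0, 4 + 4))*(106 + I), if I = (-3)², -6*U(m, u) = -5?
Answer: -713/19 ≈ -37.526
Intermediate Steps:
U(m, u) = ⅚ (U(m, u) = -⅙*(-5) = ⅚)
I = 9
p(t) = (t + (-1 + t)²)/(t + t*(-5 + t)) (p(t) = (t + (-1 + t)²)/(t*(-5 + t) + t) = (t + (-1 + t)²)/(t + t*(-5 + t)))
p(U(0, 4 + 4))*(106 + I) = ((⅚ + (-1 + ⅚)²)/((⅚)*(-4 + ⅚)))*(106 + 9) = (6*(⅚ + (-⅙)²)/(5*(-19/6)))*115 = ((6/5)*(-6/19)*(⅚ + 1/36))*115 = ((6/5)*(-6/19)*(31/36))*115 = -31/95*115 = -713/19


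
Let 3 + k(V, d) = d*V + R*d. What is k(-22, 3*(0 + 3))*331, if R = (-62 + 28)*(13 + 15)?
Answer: -2902539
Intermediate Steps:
R = -952 (R = -34*28 = -952)
k(V, d) = -3 - 952*d + V*d (k(V, d) = -3 + (d*V - 952*d) = -3 + (V*d - 952*d) = -3 + (-952*d + V*d) = -3 - 952*d + V*d)
k(-22, 3*(0 + 3))*331 = (-3 - 2856*(0 + 3) - 66*(0 + 3))*331 = (-3 - 2856*3 - 66*3)*331 = (-3 - 952*9 - 22*9)*331 = (-3 - 8568 - 198)*331 = -8769*331 = -2902539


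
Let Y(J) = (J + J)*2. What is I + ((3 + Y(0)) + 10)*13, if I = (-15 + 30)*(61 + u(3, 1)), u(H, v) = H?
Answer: 1129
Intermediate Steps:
Y(J) = 4*J (Y(J) = (2*J)*2 = 4*J)
I = 960 (I = (-15 + 30)*(61 + 3) = 15*64 = 960)
I + ((3 + Y(0)) + 10)*13 = 960 + ((3 + 4*0) + 10)*13 = 960 + ((3 + 0) + 10)*13 = 960 + (3 + 10)*13 = 960 + 13*13 = 960 + 169 = 1129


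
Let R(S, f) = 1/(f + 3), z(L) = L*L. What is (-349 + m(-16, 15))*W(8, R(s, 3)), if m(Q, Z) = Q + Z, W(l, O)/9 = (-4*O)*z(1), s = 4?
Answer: 2100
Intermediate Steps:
z(L) = L²
R(S, f) = 1/(3 + f)
W(l, O) = -36*O (W(l, O) = 9*(-4*O*1²) = 9*(-4*O*1) = 9*(-4*O) = -36*O)
(-349 + m(-16, 15))*W(8, R(s, 3)) = (-349 + (-16 + 15))*(-36/(3 + 3)) = (-349 - 1)*(-36/6) = -(-12600)/6 = -350*(-6) = 2100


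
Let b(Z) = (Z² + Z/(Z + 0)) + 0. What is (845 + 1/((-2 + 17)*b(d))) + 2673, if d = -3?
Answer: 527701/150 ≈ 3518.0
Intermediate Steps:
b(Z) = 1 + Z² (b(Z) = (Z² + Z/Z) + 0 = (Z² + 1) + 0 = (1 + Z²) + 0 = 1 + Z²)
(845 + 1/((-2 + 17)*b(d))) + 2673 = (845 + 1/((-2 + 17)*(1 + (-3)²))) + 2673 = (845 + 1/(15*(1 + 9))) + 2673 = (845 + 1/(15*10)) + 2673 = (845 + 1/150) + 2673 = 126751/150 + 2673 = 527701/150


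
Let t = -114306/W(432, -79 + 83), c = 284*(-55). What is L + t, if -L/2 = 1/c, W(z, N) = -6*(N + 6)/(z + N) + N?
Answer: -97307554319/3288010 ≈ -29595.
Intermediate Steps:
c = -15620
W(z, N) = N - 6*(6 + N)/(N + z) (W(z, N) = -6*(6 + N)/(N + z) + N = N - 6*(6 + N)/(N + z))
t = -12459354/421 (t = -114306*((-79 + 83) + 432)/(-36 + (-79 + 83)**2 - 6*(-79 + 83) + (-79 + 83)*432) = -114306*(4 + 432)/(-36 + 4**2 - 6*4 + 4*432) = -114306*436/(-36 + 16 - 24 + 1728) = -114306/((1/436)*1684) = -114306/421/109 = -114306*109/421 = -12459354/421 ≈ -29595.)
L = 1/7810 (L = -2/(-15620) = -2*(-1/15620) = 1/7810 ≈ 0.00012804)
L + t = 1/7810 - 12459354/421 = -97307554319/3288010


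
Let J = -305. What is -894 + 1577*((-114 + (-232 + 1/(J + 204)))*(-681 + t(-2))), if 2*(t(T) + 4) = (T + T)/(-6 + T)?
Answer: 150949815465/404 ≈ 3.7364e+8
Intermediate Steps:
t(T) = -4 + T/(-6 + T) (t(T) = -4 + ((T + T)/(-6 + T))/2 = -4 + ((2*T)/(-6 + T))/2 = -4 + (2*T/(-6 + T))/2 = -4 + T/(-6 + T))
-894 + 1577*((-114 + (-232 + 1/(J + 204)))*(-681 + t(-2))) = -894 + 1577*((-114 + (-232 + 1/(-305 + 204)))*(-681 + 3*(8 - 1*(-2))/(-6 - 2))) = -894 + 1577*((-114 + (-232 + 1/(-101)))*(-681 + 3*(8 + 2)/(-8))) = -894 + 1577*((-114 + (-232 - 1/101))*(-681 + 3*(-⅛)*10)) = -894 + 1577*((-114 - 23433/101)*(-681 - 15/4)) = -894 + 1577*(-34947/101*(-2739/4)) = -894 + 1577*(95719833/404) = -894 + 150950176641/404 = 150949815465/404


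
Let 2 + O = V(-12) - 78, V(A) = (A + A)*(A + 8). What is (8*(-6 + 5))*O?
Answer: -128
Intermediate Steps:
V(A) = 2*A*(8 + A) (V(A) = (2*A)*(8 + A) = 2*A*(8 + A))
O = 16 (O = -2 + (2*(-12)*(8 - 12) - 78) = -2 + (2*(-12)*(-4) - 78) = -2 + (96 - 78) = -2 + 18 = 16)
(8*(-6 + 5))*O = (8*(-6 + 5))*16 = (8*(-1))*16 = -8*16 = -128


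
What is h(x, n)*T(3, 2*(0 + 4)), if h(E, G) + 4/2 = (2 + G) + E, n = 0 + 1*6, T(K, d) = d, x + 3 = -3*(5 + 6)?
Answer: -240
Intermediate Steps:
x = -36 (x = -3 - 3*(5 + 6) = -3 - 3*11 = -3 - 33 = -36)
n = 6 (n = 0 + 6 = 6)
h(E, G) = E + G (h(E, G) = -2 + ((2 + G) + E) = -2 + (2 + E + G) = E + G)
h(x, n)*T(3, 2*(0 + 4)) = (-36 + 6)*(2*(0 + 4)) = -60*4 = -30*8 = -240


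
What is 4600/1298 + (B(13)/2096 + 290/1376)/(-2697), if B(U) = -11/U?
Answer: 1211298167427/341804266232 ≈ 3.5438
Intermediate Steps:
4600/1298 + (B(13)/2096 + 290/1376)/(-2697) = 4600/1298 + (-11/13/2096 + 290/1376)/(-2697) = 4600*(1/1298) + (-11*1/13*(1/2096) + 290*(1/1376))*(-1/2697) = 2300/649 + (-11/13*1/2096 + 145/688)*(-1/2697) = 2300/649 + (-11/27248 + 145/688)*(-1/2697) = 2300/649 + (123231/585832)*(-1/2697) = 2300/649 - 41077/526662968 = 1211298167427/341804266232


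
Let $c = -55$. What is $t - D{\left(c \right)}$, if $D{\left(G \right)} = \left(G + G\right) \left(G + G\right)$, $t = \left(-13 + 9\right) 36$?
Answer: $-12244$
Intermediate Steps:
$t = -144$ ($t = \left(-4\right) 36 = -144$)
$D{\left(G \right)} = 4 G^{2}$ ($D{\left(G \right)} = 2 G 2 G = 4 G^{2}$)
$t - D{\left(c \right)} = -144 - 4 \left(-55\right)^{2} = -144 - 4 \cdot 3025 = -144 - 12100 = -12244$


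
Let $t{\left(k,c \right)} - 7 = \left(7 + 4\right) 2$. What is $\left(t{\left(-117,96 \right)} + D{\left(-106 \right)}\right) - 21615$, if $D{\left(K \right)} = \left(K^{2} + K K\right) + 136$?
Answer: $1022$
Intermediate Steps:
$D{\left(K \right)} = 136 + 2 K^{2}$ ($D{\left(K \right)} = \left(K^{2} + K^{2}\right) + 136 = 2 K^{2} + 136 = 136 + 2 K^{2}$)
$t{\left(k,c \right)} = 29$ ($t{\left(k,c \right)} = 7 + \left(7 + 4\right) 2 = 7 + 11 \cdot 2 = 7 + 22 = 29$)
$\left(t{\left(-117,96 \right)} + D{\left(-106 \right)}\right) - 21615 = \left(29 + \left(136 + 2 \left(-106\right)^{2}\right)\right) - 21615 = \left(29 + \left(136 + 2 \cdot 11236\right)\right) - 21615 = \left(29 + \left(136 + 22472\right)\right) - 21615 = \left(29 + 22608\right) - 21615 = 22637 - 21615 = 1022$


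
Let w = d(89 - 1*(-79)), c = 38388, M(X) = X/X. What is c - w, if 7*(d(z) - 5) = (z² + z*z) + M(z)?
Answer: 212232/7 ≈ 30319.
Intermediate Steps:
M(X) = 1
d(z) = 36/7 + 2*z²/7 (d(z) = 5 + ((z² + z*z) + 1)/7 = 5 + ((z² + z²) + 1)/7 = 5 + (2*z² + 1)/7 = 5 + (1 + 2*z²)/7 = 5 + (⅐ + 2*z²/7) = 36/7 + 2*z²/7)
w = 56484/7 (w = 36/7 + 2*(89 - 1*(-79))²/7 = 36/7 + 2*(89 + 79)²/7 = 36/7 + (2/7)*168² = 36/7 + (2/7)*28224 = 36/7 + 8064 = 56484/7 ≈ 8069.1)
c - w = 38388 - 1*56484/7 = 38388 - 56484/7 = 212232/7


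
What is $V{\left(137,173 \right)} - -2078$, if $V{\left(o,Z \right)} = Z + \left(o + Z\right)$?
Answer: $2561$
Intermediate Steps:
$V{\left(o,Z \right)} = o + 2 Z$ ($V{\left(o,Z \right)} = Z + \left(Z + o\right) = o + 2 Z$)
$V{\left(137,173 \right)} - -2078 = \left(137 + 2 \cdot 173\right) - -2078 = \left(137 + 346\right) + 2078 = 483 + 2078 = 2561$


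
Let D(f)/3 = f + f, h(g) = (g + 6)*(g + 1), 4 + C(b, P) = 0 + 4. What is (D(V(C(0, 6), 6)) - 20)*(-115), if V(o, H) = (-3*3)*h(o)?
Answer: 39560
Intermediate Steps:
C(b, P) = 0 (C(b, P) = -4 + (0 + 4) = -4 + 4 = 0)
h(g) = (1 + g)*(6 + g) (h(g) = (6 + g)*(1 + g) = (1 + g)*(6 + g))
V(o, H) = -54 - 63*o - 9*o² (V(o, H) = (-3*3)*(6 + o² + 7*o) = -9*(6 + o² + 7*o) = -54 - 63*o - 9*o²)
D(f) = 6*f (D(f) = 3*(f + f) = 3*(2*f) = 6*f)
(D(V(C(0, 6), 6)) - 20)*(-115) = (6*(-54 - 63*0 - 9*0²) - 20)*(-115) = (6*(-54 + 0 - 9*0) - 20)*(-115) = (6*(-54 + 0 + 0) - 20)*(-115) = (6*(-54) - 20)*(-115) = (-324 - 20)*(-115) = -344*(-115) = 39560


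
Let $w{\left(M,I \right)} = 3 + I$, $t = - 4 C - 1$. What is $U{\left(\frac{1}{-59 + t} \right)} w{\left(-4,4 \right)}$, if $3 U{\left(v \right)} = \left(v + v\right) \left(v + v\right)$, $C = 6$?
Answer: $\frac{1}{756} \approx 0.0013228$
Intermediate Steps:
$t = -25$ ($t = \left(-4\right) 6 - 1 = -24 - 1 = -25$)
$U{\left(v \right)} = \frac{4 v^{2}}{3}$ ($U{\left(v \right)} = \frac{\left(v + v\right) \left(v + v\right)}{3} = \frac{2 v 2 v}{3} = \frac{4 v^{2}}{3}$)
$U{\left(\frac{1}{-59 + t} \right)} w{\left(-4,4 \right)} = \frac{4 \left(\frac{1}{-59 - 25}\right)^{2}}{3} \left(3 + 4\right) = \frac{4 \left(\frac{1}{-84}\right)^{2}}{3} \cdot 7 = \frac{4 \left(- \frac{1}{84}\right)^{2}}{3} \cdot 7 = \frac{4}{3} \cdot \frac{1}{7056} \cdot 7 = \frac{1}{5292} \cdot 7 = \frac{1}{756}$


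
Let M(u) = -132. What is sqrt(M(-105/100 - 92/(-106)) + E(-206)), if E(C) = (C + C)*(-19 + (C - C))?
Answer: 4*sqrt(481) ≈ 87.727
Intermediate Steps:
E(C) = -38*C (E(C) = (2*C)*(-19 + 0) = (2*C)*(-19) = -38*C)
sqrt(M(-105/100 - 92/(-106)) + E(-206)) = sqrt(-132 - 38*(-206)) = sqrt(-132 + 7828) = sqrt(7696) = 4*sqrt(481)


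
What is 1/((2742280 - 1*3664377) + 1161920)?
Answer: 1/239823 ≈ 4.1697e-6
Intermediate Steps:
1/((2742280 - 1*3664377) + 1161920) = 1/((2742280 - 3664377) + 1161920) = 1/(-922097 + 1161920) = 1/239823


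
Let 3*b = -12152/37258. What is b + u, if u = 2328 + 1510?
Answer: 214488230/55887 ≈ 3837.9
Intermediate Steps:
b = -6076/55887 (b = (-12152/37258)/3 = (-12152*1/37258)/3 = (1/3)*(-6076/18629) = -6076/55887 ≈ -0.10872)
u = 3838
b + u = -6076/55887 + 3838 = 214488230/55887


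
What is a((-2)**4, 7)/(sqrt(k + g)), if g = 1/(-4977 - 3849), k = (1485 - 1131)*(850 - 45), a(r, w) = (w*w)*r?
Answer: 784*sqrt(22198671702894)/2515145219 ≈ 1.4686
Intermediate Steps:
a(r, w) = r*w**2 (a(r, w) = w**2*r = r*w**2)
k = 284970 (k = 354*805 = 284970)
g = -1/8826 (g = 1/(-8826) = -1/8826 ≈ -0.00011330)
a((-2)**4, 7)/(sqrt(k + g)) = ((-2)**4*7**2)/(sqrt(284970 - 1/8826)) = (16*49)/(sqrt(2515145219/8826)) = 784/((sqrt(22198671702894)/8826)) = 784*(sqrt(22198671702894)/2515145219) = 784*sqrt(22198671702894)/2515145219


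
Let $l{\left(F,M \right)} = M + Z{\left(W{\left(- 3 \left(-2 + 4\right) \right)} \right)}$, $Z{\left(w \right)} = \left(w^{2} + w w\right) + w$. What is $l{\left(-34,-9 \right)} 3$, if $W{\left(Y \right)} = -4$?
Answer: $57$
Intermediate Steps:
$Z{\left(w \right)} = w + 2 w^{2}$ ($Z{\left(w \right)} = \left(w^{2} + w^{2}\right) + w = 2 w^{2} + w = w + 2 w^{2}$)
$l{\left(F,M \right)} = 28 + M$ ($l{\left(F,M \right)} = M - 4 \left(1 + 2 \left(-4\right)\right) = M - 4 \left(1 - 8\right) = M - -28 = M + 28 = 28 + M$)
$l{\left(-34,-9 \right)} 3 = \left(28 - 9\right) 3 = 19 \cdot 3 = 57$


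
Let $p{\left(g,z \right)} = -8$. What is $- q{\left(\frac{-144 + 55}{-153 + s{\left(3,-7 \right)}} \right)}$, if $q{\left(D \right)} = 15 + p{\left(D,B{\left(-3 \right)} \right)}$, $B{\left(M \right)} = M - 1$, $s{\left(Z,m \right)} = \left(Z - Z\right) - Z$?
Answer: $-7$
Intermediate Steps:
$s{\left(Z,m \right)} = - Z$ ($s{\left(Z,m \right)} = 0 - Z = - Z$)
$B{\left(M \right)} = -1 + M$
$q{\left(D \right)} = 7$ ($q{\left(D \right)} = 15 - 8 = 7$)
$- q{\left(\frac{-144 + 55}{-153 + s{\left(3,-7 \right)}} \right)} = \left(-1\right) 7 = -7$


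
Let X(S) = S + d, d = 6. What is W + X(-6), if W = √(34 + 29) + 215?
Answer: 215 + 3*√7 ≈ 222.94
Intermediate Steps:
W = 215 + 3*√7 (W = √63 + 215 = 3*√7 + 215 = 215 + 3*√7 ≈ 222.94)
X(S) = 6 + S (X(S) = S + 6 = 6 + S)
W + X(-6) = (215 + 3*√7) + (6 - 6) = (215 + 3*√7) + 0 = 215 + 3*√7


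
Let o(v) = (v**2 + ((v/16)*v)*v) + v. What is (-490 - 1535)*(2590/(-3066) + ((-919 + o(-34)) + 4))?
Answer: 665314425/146 ≈ 4.5569e+6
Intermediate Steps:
o(v) = v + v**2 + v**3/16 (o(v) = (v**2 + ((v*(1/16))*v)*v) + v = (v**2 + ((v/16)*v)*v) + v = (v**2 + (v**2/16)*v) + v = (v**2 + v**3/16) + v = v + v**2 + v**3/16)
(-490 - 1535)*(2590/(-3066) + ((-919 + o(-34)) + 4)) = (-490 - 1535)*(2590/(-3066) + ((-919 - 34*(1 - 34 + (1/16)*(-34)**2)) + 4)) = -2025*(2590*(-1/3066) + ((-919 - 34*(1 - 34 + (1/16)*1156)) + 4)) = -2025*(-185/219 + ((-919 - 34*(1 - 34 + 289/4)) + 4)) = -2025*(-185/219 + ((-919 - 34*157/4) + 4)) = -2025*(-185/219 + ((-919 - 2669/2) + 4)) = -2025*(-185/219 + (-4507/2 + 4)) = -2025*(-185/219 - 4499/2) = -2025*(-985651/438) = 665314425/146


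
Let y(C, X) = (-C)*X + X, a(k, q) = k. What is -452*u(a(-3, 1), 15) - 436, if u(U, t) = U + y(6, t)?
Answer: 34820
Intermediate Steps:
y(C, X) = X - C*X (y(C, X) = -C*X + X = X - C*X)
u(U, t) = U - 5*t (u(U, t) = U + t*(1 - 1*6) = U + t*(1 - 6) = U + t*(-5) = U - 5*t)
-452*u(a(-3, 1), 15) - 436 = -452*(-3 - 5*15) - 436 = -452*(-3 - 75) - 436 = -452*(-78) - 436 = 35256 - 436 = 34820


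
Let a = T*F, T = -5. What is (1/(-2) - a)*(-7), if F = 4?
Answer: -273/2 ≈ -136.50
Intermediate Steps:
a = -20 (a = -5*4 = -20)
(1/(-2) - a)*(-7) = (1/(-2) - 1*(-20))*(-7) = (-½ + 20)*(-7) = (39/2)*(-7) = -273/2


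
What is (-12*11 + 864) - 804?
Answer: -72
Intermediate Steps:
(-12*11 + 864) - 804 = (-132 + 864) - 804 = 732 - 804 = -72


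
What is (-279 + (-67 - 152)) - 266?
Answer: -764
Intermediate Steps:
(-279 + (-67 - 152)) - 266 = (-279 - 219) - 266 = -498 - 266 = -764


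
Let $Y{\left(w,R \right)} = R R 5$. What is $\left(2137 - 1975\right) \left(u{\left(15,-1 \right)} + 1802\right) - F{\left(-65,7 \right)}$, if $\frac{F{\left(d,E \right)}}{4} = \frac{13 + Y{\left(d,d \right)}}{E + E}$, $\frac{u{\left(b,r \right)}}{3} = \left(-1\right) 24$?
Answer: $\frac{1919544}{7} \approx 2.7422 \cdot 10^{5}$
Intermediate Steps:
$u{\left(b,r \right)} = -72$ ($u{\left(b,r \right)} = 3 \left(\left(-1\right) 24\right) = 3 \left(-24\right) = -72$)
$Y{\left(w,R \right)} = 5 R^{2}$ ($Y{\left(w,R \right)} = R^{2} \cdot 5 = 5 R^{2}$)
$F{\left(d,E \right)} = \frac{2 \left(13 + 5 d^{2}\right)}{E}$ ($F{\left(d,E \right)} = 4 \frac{13 + 5 d^{2}}{E + E} = 4 \frac{13 + 5 d^{2}}{2 E} = \frac{2 \left(13 + 5 d^{2}\right)}{E}$)
$\left(2137 - 1975\right) \left(u{\left(15,-1 \right)} + 1802\right) - F{\left(-65,7 \right)} = \left(2137 - 1975\right) \left(-72 + 1802\right) - \frac{2 \left(13 + 5 \left(-65\right)^{2}\right)}{7} = 162 \cdot 1730 - 2 \cdot \frac{1}{7} \left(13 + 5 \cdot 4225\right) = 280260 - 2 \cdot \frac{1}{7} \left(13 + 21125\right) = 280260 - 2 \cdot \frac{1}{7} \cdot 21138 = 280260 - \frac{42276}{7} = \frac{1919544}{7}$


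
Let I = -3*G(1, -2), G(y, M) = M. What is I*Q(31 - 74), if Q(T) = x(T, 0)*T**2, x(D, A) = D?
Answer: -477042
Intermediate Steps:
Q(T) = T**3 (Q(T) = T*T**2 = T**3)
I = 6 (I = -3*(-2) = 6)
I*Q(31 - 74) = 6*(31 - 74)**3 = 6*(-43)**3 = 6*(-79507) = -477042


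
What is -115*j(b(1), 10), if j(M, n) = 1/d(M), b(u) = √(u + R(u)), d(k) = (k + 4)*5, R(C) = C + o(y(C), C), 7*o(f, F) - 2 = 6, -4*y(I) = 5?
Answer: -322/45 + 23*√154/90 ≈ -3.9842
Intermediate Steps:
y(I) = -5/4 (y(I) = -¼*5 = -5/4)
o(f, F) = 8/7 (o(f, F) = 2/7 + (⅐)*6 = 2/7 + 6/7 = 8/7)
R(C) = 8/7 + C (R(C) = C + 8/7 = 8/7 + C)
d(k) = 20 + 5*k (d(k) = (4 + k)*5 = 20 + 5*k)
b(u) = √(8/7 + 2*u) (b(u) = √(u + (8/7 + u)) = √(8/7 + 2*u))
j(M, n) = 1/(20 + 5*M)
-115*j(b(1), 10) = -23/(4 + √(56 + 98*1)/7) = -23/(4 + √(56 + 98)/7) = -23/(4 + √154/7)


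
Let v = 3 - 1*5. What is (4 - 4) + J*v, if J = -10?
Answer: 20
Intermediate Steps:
v = -2 (v = 3 - 5 = -2)
(4 - 4) + J*v = (4 - 4) - 10*(-2) = 0 + 20 = 20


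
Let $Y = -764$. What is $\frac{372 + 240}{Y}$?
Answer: $- \frac{153}{191} \approx -0.80105$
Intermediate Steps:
$\frac{372 + 240}{Y} = \frac{372 + 240}{-764} = 612 \left(- \frac{1}{764}\right) = - \frac{153}{191}$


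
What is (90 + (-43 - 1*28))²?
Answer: 361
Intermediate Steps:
(90 + (-43 - 1*28))² = (90 + (-43 - 28))² = (90 - 71)² = 19² = 361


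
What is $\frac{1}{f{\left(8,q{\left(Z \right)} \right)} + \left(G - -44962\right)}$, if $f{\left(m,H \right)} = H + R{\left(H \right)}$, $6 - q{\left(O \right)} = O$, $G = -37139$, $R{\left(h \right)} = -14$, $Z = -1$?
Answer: $\frac{1}{7816} \approx 0.00012794$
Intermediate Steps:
$q{\left(O \right)} = 6 - O$
$f{\left(m,H \right)} = -14 + H$ ($f{\left(m,H \right)} = H - 14 = -14 + H$)
$\frac{1}{f{\left(8,q{\left(Z \right)} \right)} + \left(G - -44962\right)} = \frac{1}{\left(-14 + \left(6 - -1\right)\right) - -7823} = \frac{1}{\left(-14 + \left(6 + 1\right)\right) + \left(-37139 + 44962\right)} = \frac{1}{\left(-14 + 7\right) + 7823} = \frac{1}{-7 + 7823} = \frac{1}{7816}$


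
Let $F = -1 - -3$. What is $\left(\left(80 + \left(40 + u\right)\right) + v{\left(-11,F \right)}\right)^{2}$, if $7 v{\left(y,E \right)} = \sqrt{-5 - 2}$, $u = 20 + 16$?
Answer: $\frac{\left(1092 + i \sqrt{7}\right)^{2}}{49} \approx 24336.0 + 117.92 i$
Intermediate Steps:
$u = 36$
$F = 2$ ($F = -1 + 3 = 2$)
$v{\left(y,E \right)} = \frac{i \sqrt{7}}{7}$ ($v{\left(y,E \right)} = \frac{\sqrt{-5 - 2}}{7} = \frac{\sqrt{-7}}{7} = \frac{i \sqrt{7}}{7}$)
$\left(\left(80 + \left(40 + u\right)\right) + v{\left(-11,F \right)}\right)^{2} = \left(\left(80 + \left(40 + 36\right)\right) + \frac{i \sqrt{7}}{7}\right)^{2} = \left(\left(80 + 76\right) + \frac{i \sqrt{7}}{7}\right)^{2} = \left(156 + \frac{i \sqrt{7}}{7}\right)^{2}$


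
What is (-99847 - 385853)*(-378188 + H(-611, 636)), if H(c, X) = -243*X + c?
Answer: 259046637900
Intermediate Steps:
H(c, X) = c - 243*X
(-99847 - 385853)*(-378188 + H(-611, 636)) = (-99847 - 385853)*(-378188 + (-611 - 243*636)) = -485700*(-378188 + (-611 - 154548)) = -485700*(-378188 - 155159) = -485700*(-533347) = 259046637900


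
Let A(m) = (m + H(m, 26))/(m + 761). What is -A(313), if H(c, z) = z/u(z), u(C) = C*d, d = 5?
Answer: -261/895 ≈ -0.29162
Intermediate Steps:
u(C) = 5*C (u(C) = C*5 = 5*C)
H(c, z) = 1/5 (H(c, z) = z/((5*z)) = z*(1/(5*z)) = 1/5)
A(m) = (1/5 + m)/(761 + m) (A(m) = (m + 1/5)/(m + 761) = (1/5 + m)/(761 + m))
-A(313) = -(1/5 + 313)/(761 + 313) = -1566/(1074*5) = -1*261/895 = -261/895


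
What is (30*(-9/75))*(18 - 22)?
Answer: 72/5 ≈ 14.400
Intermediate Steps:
(30*(-9/75))*(18 - 22) = (30*(-9*1/75))*(-4) = (30*(-3/25))*(-4) = -18/5*(-4) = 72/5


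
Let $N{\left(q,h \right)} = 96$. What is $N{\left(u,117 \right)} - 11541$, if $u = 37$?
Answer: $-11445$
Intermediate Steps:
$N{\left(u,117 \right)} - 11541 = 96 - 11541 = -11445$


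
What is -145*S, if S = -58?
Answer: 8410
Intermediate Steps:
-145*S = -145*(-58) = -1*(-8410) = 8410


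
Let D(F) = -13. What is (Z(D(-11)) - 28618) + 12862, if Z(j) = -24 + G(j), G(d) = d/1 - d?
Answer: -15780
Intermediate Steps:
G(d) = 0 (G(d) = d*1 - d = d - d = 0)
Z(j) = -24 (Z(j) = -24 + 0 = -24)
(Z(D(-11)) - 28618) + 12862 = (-24 - 28618) + 12862 = -28642 + 12862 = -15780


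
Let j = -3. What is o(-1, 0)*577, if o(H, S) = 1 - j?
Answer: 2308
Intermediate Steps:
o(H, S) = 4 (o(H, S) = 1 - 1*(-3) = 1 + 3 = 4)
o(-1, 0)*577 = 4*577 = 2308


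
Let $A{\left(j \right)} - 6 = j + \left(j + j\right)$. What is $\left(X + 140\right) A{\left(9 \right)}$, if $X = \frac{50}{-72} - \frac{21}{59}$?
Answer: $\frac{3246419}{708} \approx 4585.3$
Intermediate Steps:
$A{\left(j \right)} = 6 + 3 j$ ($A{\left(j \right)} = 6 + \left(j + \left(j + j\right)\right) = 6 + \left(j + 2 j\right) = 6 + 3 j$)
$X = - \frac{2231}{2124}$ ($X = 50 \left(- \frac{1}{72}\right) - \frac{21}{59} = - \frac{25}{36} - \frac{21}{59} = - \frac{2231}{2124} \approx -1.0504$)
$\left(X + 140\right) A{\left(9 \right)} = \left(- \frac{2231}{2124} + 140\right) \left(6 + 3 \cdot 9\right) = \frac{295129 \left(6 + 27\right)}{2124} = \frac{295129}{2124} \cdot 33 = \frac{3246419}{708}$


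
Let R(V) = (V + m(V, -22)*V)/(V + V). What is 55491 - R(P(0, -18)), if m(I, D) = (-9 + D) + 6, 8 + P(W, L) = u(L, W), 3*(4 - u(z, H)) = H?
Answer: 55503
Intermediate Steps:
u(z, H) = 4 - H/3
P(W, L) = -4 - W/3 (P(W, L) = -8 + (4 - W/3) = -4 - W/3)
m(I, D) = -3 + D
R(V) = -12 (R(V) = (V + (-3 - 22)*V)/(V + V) = (V - 25*V)/((2*V)) = (-24*V)*(1/(2*V)) = -12)
55491 - R(P(0, -18)) = 55491 - 1*(-12) = 55491 + 12 = 55503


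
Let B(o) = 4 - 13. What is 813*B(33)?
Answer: -7317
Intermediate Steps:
B(o) = -9
813*B(33) = 813*(-9) = -7317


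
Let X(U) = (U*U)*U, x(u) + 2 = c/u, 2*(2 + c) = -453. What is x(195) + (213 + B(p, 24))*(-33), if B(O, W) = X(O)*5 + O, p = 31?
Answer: -1920192367/390 ≈ -4.9236e+6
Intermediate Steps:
c = -457/2 (c = -2 + (1/2)*(-453) = -2 - 453/2 = -457/2 ≈ -228.50)
x(u) = -2 - 457/(2*u)
X(U) = U**3 (X(U) = U**2*U = U**3)
B(O, W) = O + 5*O**3 (B(O, W) = O**3*5 + O = 5*O**3 + O = O + 5*O**3)
x(195) + (213 + B(p, 24))*(-33) = (-2 - 457/2/195) + (213 + (31 + 5*31**3))*(-33) = (-2 - 457/2*1/195) + (213 + (31 + 5*29791))*(-33) = (-2 - 457/390) + (213 + (31 + 148955))*(-33) = -1237/390 + (213 + 148986)*(-33) = -1237/390 + 149199*(-33) = -1237/390 - 4923567 = -1920192367/390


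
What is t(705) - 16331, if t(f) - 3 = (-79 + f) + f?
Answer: -14997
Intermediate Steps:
t(f) = -76 + 2*f (t(f) = 3 + ((-79 + f) + f) = 3 + (-79 + 2*f) = -76 + 2*f)
t(705) - 16331 = (-76 + 2*705) - 16331 = (-76 + 1410) - 16331 = 1334 - 16331 = -14997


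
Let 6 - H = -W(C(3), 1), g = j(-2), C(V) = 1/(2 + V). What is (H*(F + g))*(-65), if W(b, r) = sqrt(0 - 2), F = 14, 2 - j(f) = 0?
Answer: -6240 - 1040*I*sqrt(2) ≈ -6240.0 - 1470.8*I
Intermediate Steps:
j(f) = 2 (j(f) = 2 - 1*0 = 2 + 0 = 2)
g = 2
W(b, r) = I*sqrt(2) (W(b, r) = sqrt(-2) = I*sqrt(2))
H = 6 + I*sqrt(2) (H = 6 - (-1)*I*sqrt(2) = 6 + I*sqrt(2) ≈ 6.0 + 1.4142*I)
(H*(F + g))*(-65) = ((6 + I*sqrt(2))*(14 + 2))*(-65) = ((6 + I*sqrt(2))*16)*(-65) = (96 + 16*I*sqrt(2))*(-65) = -6240 - 1040*I*sqrt(2)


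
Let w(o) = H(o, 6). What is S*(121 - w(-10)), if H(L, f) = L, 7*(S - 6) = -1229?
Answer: -155497/7 ≈ -22214.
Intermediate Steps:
S = -1187/7 (S = 6 + (⅐)*(-1229) = 6 - 1229/7 = -1187/7 ≈ -169.57)
w(o) = o
S*(121 - w(-10)) = -1187*(121 - 1*(-10))/7 = -1187*(121 + 10)/7 = -1187/7*131 = -155497/7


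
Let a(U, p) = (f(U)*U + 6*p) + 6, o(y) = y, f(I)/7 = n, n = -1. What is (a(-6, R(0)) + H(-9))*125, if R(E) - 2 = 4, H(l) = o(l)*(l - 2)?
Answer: 22875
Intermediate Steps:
f(I) = -7 (f(I) = 7*(-1) = -7)
H(l) = l*(-2 + l) (H(l) = l*(l - 2) = l*(-2 + l))
R(E) = 6 (R(E) = 2 + 4 = 6)
a(U, p) = 6 - 7*U + 6*p (a(U, p) = (-7*U + 6*p) + 6 = 6 - 7*U + 6*p)
(a(-6, R(0)) + H(-9))*125 = ((6 - 7*(-6) + 6*6) - 9*(-2 - 9))*125 = ((6 + 42 + 36) - 9*(-11))*125 = (84 + 99)*125 = 183*125 = 22875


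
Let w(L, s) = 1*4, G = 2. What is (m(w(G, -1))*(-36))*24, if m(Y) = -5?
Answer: 4320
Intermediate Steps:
w(L, s) = 4
(m(w(G, -1))*(-36))*24 = -5*(-36)*24 = 180*24 = 4320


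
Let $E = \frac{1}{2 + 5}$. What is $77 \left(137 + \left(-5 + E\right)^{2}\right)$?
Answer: $\frac{86559}{7} \approx 12366.0$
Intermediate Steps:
$E = \frac{1}{7} \approx 0.14286$
$77 \left(137 + \left(-5 + E\right)^{2}\right) = 77 \left(137 + \left(-5 + \frac{1}{7}\right)^{2}\right) = 77 \left(137 + \left(- \frac{34}{7}\right)^{2}\right) = 77 \left(137 + \frac{1156}{49}\right) = 77 \cdot \frac{7869}{49} = \frac{86559}{7}$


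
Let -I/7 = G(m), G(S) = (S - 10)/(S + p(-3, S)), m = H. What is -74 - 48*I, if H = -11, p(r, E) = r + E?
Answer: 5206/25 ≈ 208.24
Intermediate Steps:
p(r, E) = E + r
m = -11
G(S) = (-10 + S)/(-3 + 2*S) (G(S) = (S - 10)/(S + (S - 3)) = (-10 + S)/(S + (-3 + S)) = (-10 + S)/(-3 + 2*S))
I = -147/25 (I = -7*(-10 - 11)/(-3 + 2*(-11)) = -7*(-21)/(-3 - 22) = -7*(-21)/(-25) = -(-7)*(-21)/25 = -7*21/25 = -147/25 ≈ -5.8800)
-74 - 48*I = -74 - 48*(-147/25) = -74 + 7056/25 = 5206/25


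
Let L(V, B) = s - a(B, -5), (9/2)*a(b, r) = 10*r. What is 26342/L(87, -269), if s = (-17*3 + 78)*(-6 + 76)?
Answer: 118539/8555 ≈ 13.856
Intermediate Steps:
a(b, r) = 20*r/9 (a(b, r) = 2*(10*r)/9 = 20*r/9)
s = 1890 (s = (-51 + 78)*70 = 27*70 = 1890)
L(V, B) = 17110/9 (L(V, B) = 1890 - 20*(-5)/9 = 1890 - 1*(-100/9) = 1890 + 100/9 = 17110/9)
26342/L(87, -269) = 26342/(17110/9) = 26342*(9/17110) = 118539/8555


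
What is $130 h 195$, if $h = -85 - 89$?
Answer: $-4410900$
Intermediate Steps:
$h = -174$ ($h = -85 - 89 = -174$)
$130 h 195 = 130 \left(-174\right) 195 = \left(-22620\right) 195 = -4410900$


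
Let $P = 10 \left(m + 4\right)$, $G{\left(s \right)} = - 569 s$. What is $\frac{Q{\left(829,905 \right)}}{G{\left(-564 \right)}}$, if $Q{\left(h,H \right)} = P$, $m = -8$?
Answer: $- \frac{10}{80229} \approx -0.00012464$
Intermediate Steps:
$P = -40$ ($P = 10 \left(-8 + 4\right) = 10 \left(-4\right) = -40$)
$Q{\left(h,H \right)} = -40$
$\frac{Q{\left(829,905 \right)}}{G{\left(-564 \right)}} = - \frac{40}{\left(-569\right) \left(-564\right)} = - \frac{40}{320916} = \left(-40\right) \frac{1}{320916} = - \frac{10}{80229}$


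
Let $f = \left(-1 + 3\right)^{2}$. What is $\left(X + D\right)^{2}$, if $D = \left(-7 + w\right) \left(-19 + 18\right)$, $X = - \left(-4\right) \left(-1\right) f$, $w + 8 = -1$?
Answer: $0$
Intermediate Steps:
$w = -9$ ($w = -8 - 1 = -9$)
$f = 4$ ($f = 2^{2} = 4$)
$X = -16$ ($X = - \left(-4\right) \left(-1\right) 4 = \left(-1\right) 4 \cdot 4 = \left(-4\right) 4 = -16$)
$D = 16$ ($D = \left(-7 - 9\right) \left(-19 + 18\right) = \left(-16\right) \left(-1\right) = 16$)
$\left(X + D\right)^{2} = \left(-16 + 16\right)^{2} = 0^{2} = 0$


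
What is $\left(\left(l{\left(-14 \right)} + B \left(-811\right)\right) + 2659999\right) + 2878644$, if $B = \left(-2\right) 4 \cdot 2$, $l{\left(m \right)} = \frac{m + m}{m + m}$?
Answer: $5551620$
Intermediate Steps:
$l{\left(m \right)} = 1$ ($l{\left(m \right)} = \frac{2 m}{2 m} = 2 m \frac{1}{2 m} = 1$)
$B = -16$ ($B = \left(-8\right) 2 = -16$)
$\left(\left(l{\left(-14 \right)} + B \left(-811\right)\right) + 2659999\right) + 2878644 = \left(\left(1 - -12976\right) + 2659999\right) + 2878644 = \left(\left(1 + 12976\right) + 2659999\right) + 2878644 = \left(12977 + 2659999\right) + 2878644 = 2672976 + 2878644 = 5551620$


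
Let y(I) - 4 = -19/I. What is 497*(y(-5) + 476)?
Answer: 1202243/5 ≈ 2.4045e+5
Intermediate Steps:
y(I) = 4 - 19/I
497*(y(-5) + 476) = 497*((4 - 19/(-5)) + 476) = 497*((4 - 19*(-⅕)) + 476) = 497*((4 + 19/5) + 476) = 497*(39/5 + 476) = 497*(2419/5) = 1202243/5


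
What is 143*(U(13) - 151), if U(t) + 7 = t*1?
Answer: -20735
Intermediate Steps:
U(t) = -7 + t (U(t) = -7 + t*1 = -7 + t)
143*(U(13) - 151) = 143*((-7 + 13) - 151) = 143*(6 - 151) = 143*(-145) = -20735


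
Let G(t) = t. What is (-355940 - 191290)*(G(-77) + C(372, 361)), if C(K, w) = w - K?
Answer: 48156240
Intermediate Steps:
(-355940 - 191290)*(G(-77) + C(372, 361)) = (-355940 - 191290)*(-77 + (361 - 1*372)) = -547230*(-77 + (361 - 372)) = -547230*(-77 - 11) = -547230*(-88) = 48156240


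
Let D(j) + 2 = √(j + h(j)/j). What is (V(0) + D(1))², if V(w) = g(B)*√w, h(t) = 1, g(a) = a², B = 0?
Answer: (-2 + √2)² ≈ 0.34315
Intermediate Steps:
V(w) = 0 (V(w) = 0²*√w = 0*√w = 0)
D(j) = -2 + √(j + 1/j)
(V(0) + D(1))² = (0 + (-2 + √(1 + 1/1)))² = (0 + (-2 + √(1 + 1)))² = (0 + (-2 + √2))² = (-2 + √2)²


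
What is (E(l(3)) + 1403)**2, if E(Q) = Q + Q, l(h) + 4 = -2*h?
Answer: 1912689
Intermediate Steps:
l(h) = -4 - 2*h
E(Q) = 2*Q
(E(l(3)) + 1403)**2 = (2*(-4 - 2*3) + 1403)**2 = (2*(-4 - 6) + 1403)**2 = (2*(-10) + 1403)**2 = (-20 + 1403)**2 = 1383**2 = 1912689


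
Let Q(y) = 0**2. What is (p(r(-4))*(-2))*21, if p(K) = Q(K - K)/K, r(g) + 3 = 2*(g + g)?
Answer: 0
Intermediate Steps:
Q(y) = 0
r(g) = -3 + 4*g (r(g) = -3 + 2*(g + g) = -3 + 2*(2*g) = -3 + 4*g)
p(K) = 0 (p(K) = 0/K = 0)
(p(r(-4))*(-2))*21 = (0*(-2))*21 = 0*21 = 0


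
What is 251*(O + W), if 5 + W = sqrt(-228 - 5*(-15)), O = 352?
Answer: 87097 + 753*I*sqrt(17) ≈ 87097.0 + 3104.7*I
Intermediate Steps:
W = -5 + 3*I*sqrt(17) (W = -5 + sqrt(-228 - 5*(-15)) = -5 + sqrt(-228 + 75) = -5 + sqrt(-153) = -5 + 3*I*sqrt(17) ≈ -5.0 + 12.369*I)
251*(O + W) = 251*(352 + (-5 + 3*I*sqrt(17))) = 251*(347 + 3*I*sqrt(17)) = 87097 + 753*I*sqrt(17)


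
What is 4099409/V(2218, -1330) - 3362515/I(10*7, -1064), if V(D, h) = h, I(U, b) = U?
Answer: -33993597/665 ≈ -51118.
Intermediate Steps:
4099409/V(2218, -1330) - 3362515/I(10*7, -1064) = 4099409/(-1330) - 3362515/(10*7) = 4099409*(-1/1330) - 3362515/70 = -4099409/1330 - 3362515*1/70 = -4099409/1330 - 672503/14 = -33993597/665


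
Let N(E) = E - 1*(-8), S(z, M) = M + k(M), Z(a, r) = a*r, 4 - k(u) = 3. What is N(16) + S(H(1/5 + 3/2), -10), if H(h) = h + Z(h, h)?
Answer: 15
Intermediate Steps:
k(u) = 1 (k(u) = 4 - 1*3 = 4 - 3 = 1)
H(h) = h + h² (H(h) = h + h*h = h + h²)
S(z, M) = 1 + M (S(z, M) = M + 1 = 1 + M)
N(E) = 8 + E (N(E) = E + 8 = 8 + E)
N(16) + S(H(1/5 + 3/2), -10) = (8 + 16) + (1 - 10) = 24 - 9 = 15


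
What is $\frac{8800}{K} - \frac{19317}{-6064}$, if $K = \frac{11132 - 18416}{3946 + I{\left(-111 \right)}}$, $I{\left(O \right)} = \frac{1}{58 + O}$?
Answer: $- \frac{2788190547979}{585254832} \approx -4764.1$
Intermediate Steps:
$K = - \frac{386052}{209137}$ ($K = \frac{11132 - 18416}{3946 + \frac{1}{58 - 111}} = - \frac{7284}{3946 + \frac{1}{-53}} = - \frac{7284}{3946 - \frac{1}{53}} = - \frac{7284}{\frac{209137}{53}} = \left(-7284\right) \frac{53}{209137} = - \frac{386052}{209137} \approx -1.8459$)
$\frac{8800}{K} - \frac{19317}{-6064} = \frac{8800}{- \frac{386052}{209137}} - \frac{19317}{-6064} = 8800 \left(- \frac{209137}{386052}\right) - - \frac{19317}{6064} = - \frac{460101400}{96513} + \frac{19317}{6064} = - \frac{2788190547979}{585254832}$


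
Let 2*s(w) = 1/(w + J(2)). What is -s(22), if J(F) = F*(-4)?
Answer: -1/28 ≈ -0.035714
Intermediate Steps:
J(F) = -4*F
s(w) = 1/(2*(-8 + w)) (s(w) = 1/(2*(w - 4*2)) = 1/(2*(w - 8)) = 1/(2*(-8 + w)))
-s(22) = -1/(2*(-8 + 22)) = -1/(2*14) = -1*1/28 = -1/28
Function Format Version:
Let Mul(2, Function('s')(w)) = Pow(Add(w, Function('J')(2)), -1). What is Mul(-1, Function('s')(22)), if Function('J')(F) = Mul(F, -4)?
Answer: Rational(-1, 28) ≈ -0.035714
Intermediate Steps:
Function('J')(F) = Mul(-4, F)
Function('s')(w) = Mul(Rational(1, 2), Pow(Add(-8, w), -1)) (Function('s')(w) = Mul(Rational(1, 2), Pow(Add(w, Mul(-4, 2)), -1)) = Mul(Rational(1, 2), Pow(Add(w, -8), -1)) = Mul(Rational(1, 2), Pow(Add(-8, w), -1)))
Mul(-1, Function('s')(22)) = Mul(-1, Mul(Rational(1, 2), Pow(Add(-8, 22), -1))) = Mul(-1, Mul(Rational(1, 2), Pow(14, -1))) = Mul(-1, Mul(Rational(1, 2), Rational(1, 14))) = Mul(-1, Rational(1, 28)) = Rational(-1, 28)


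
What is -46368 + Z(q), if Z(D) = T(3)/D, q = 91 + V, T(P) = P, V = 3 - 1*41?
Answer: -2457501/53 ≈ -46368.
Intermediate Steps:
V = -38 (V = 3 - 41 = -38)
q = 53 (q = 91 - 38 = 53)
Z(D) = 3/D
-46368 + Z(q) = -46368 + 3/53 = -2457501/53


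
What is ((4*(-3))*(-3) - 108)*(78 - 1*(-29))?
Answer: -7704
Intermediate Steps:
((4*(-3))*(-3) - 108)*(78 - 1*(-29)) = (-12*(-3) - 108)*(78 + 29) = (36 - 108)*107 = -72*107 = -7704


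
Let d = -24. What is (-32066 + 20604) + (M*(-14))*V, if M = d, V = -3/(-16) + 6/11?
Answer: -123373/11 ≈ -11216.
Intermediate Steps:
V = 129/176 (V = -3*(-1/16) + 6*(1/11) = 3/16 + 6/11 = 129/176 ≈ 0.73295)
M = -24
(-32066 + 20604) + (M*(-14))*V = (-32066 + 20604) - 24*(-14)*(129/176) = -11462 + 336*(129/176) = -11462 + 2709/11 = -123373/11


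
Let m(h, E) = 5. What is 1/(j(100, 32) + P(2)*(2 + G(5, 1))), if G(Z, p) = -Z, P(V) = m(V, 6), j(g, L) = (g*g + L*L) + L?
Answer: 1/11041 ≈ 9.0571e-5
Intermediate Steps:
j(g, L) = L + L² + g² (j(g, L) = (g² + L²) + L = (L² + g²) + L = L + L² + g²)
P(V) = 5
1/(j(100, 32) + P(2)*(2 + G(5, 1))) = 1/((32 + 32² + 100²) + 5*(2 - 1*5)) = 1/((32 + 1024 + 10000) + 5*(2 - 5)) = 1/(11056 + 5*(-3)) = 1/(11056 - 15) = 1/11041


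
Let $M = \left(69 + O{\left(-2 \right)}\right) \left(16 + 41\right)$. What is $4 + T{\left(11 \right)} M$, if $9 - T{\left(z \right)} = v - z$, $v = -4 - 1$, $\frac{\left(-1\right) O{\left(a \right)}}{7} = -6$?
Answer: $158179$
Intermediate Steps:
$O{\left(a \right)} = 42$ ($O{\left(a \right)} = \left(-7\right) \left(-6\right) = 42$)
$v = -5$ ($v = -4 - 1 = -5$)
$T{\left(z \right)} = 14 + z$ ($T{\left(z \right)} = 9 - \left(-5 - z\right) = 9 + \left(5 + z\right) = 14 + z$)
$M = 6327$ ($M = \left(69 + 42\right) \left(16 + 41\right) = 111 \cdot 57 = 6327$)
$4 + T{\left(11 \right)} M = 4 + \left(14 + 11\right) 6327 = 4 + 25 \cdot 6327 = 4 + 158175 = 158179$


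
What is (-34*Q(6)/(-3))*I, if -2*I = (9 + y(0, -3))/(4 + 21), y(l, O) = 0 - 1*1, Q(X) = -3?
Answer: 136/25 ≈ 5.4400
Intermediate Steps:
y(l, O) = -1 (y(l, O) = 0 - 1 = -1)
I = -4/25 (I = -(9 - 1)/(2*(4 + 21)) = -4/25 ≈ -0.16000)
(-34*Q(6)/(-3))*I = -(-102)/(-3)*(-4/25) = -(-102)*(-1)/3*(-4/25) = -34*1*(-4/25) = -34*(-4/25) = 136/25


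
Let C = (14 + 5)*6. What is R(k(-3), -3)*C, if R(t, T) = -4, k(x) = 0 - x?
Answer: -456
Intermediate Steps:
k(x) = -x
C = 114 (C = 19*6 = 114)
R(k(-3), -3)*C = -4*114 = -456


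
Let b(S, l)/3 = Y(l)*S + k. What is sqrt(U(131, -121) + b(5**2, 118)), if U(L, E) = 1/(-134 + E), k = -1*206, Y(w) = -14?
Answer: I*sqrt(108461955)/255 ≈ 40.841*I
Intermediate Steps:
k = -206
b(S, l) = -618 - 42*S (b(S, l) = 3*(-14*S - 206) = 3*(-206 - 14*S) = -618 - 42*S)
sqrt(U(131, -121) + b(5**2, 118)) = sqrt(1/(-134 - 121) + (-618 - 42*5**2)) = sqrt(1/(-255) + (-618 - 42*25)) = sqrt(-1/255 + (-618 - 1050)) = sqrt(-1/255 - 1668) = sqrt(-425341/255) = I*sqrt(108461955)/255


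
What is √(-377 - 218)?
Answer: I*√595 ≈ 24.393*I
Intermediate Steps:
√(-377 - 218) = √(-595) = I*√595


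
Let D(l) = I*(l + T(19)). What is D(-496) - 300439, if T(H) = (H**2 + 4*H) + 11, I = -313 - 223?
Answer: -274711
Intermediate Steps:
I = -536
T(H) = 11 + H**2 + 4*H
D(l) = -240128 - 536*l (D(l) = -536*(l + (11 + 19**2 + 4*19)) = -536*(l + (11 + 361 + 76)) = -536*(l + 448) = -536*(448 + l) = -240128 - 536*l)
D(-496) - 300439 = (-240128 - 536*(-496)) - 300439 = (-240128 + 265856) - 300439 = 25728 - 300439 = -274711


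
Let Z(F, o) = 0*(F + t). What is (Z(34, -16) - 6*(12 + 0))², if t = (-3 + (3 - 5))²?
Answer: 5184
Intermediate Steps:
t = 25 (t = (-3 - 2)² = (-5)² = 25)
Z(F, o) = 0 (Z(F, o) = 0*(F + 25) = 0*(25 + F) = 0)
(Z(34, -16) - 6*(12 + 0))² = (0 - 6*(12 + 0))² = (0 - 6*12)² = (0 - 72)² = (-72)² = 5184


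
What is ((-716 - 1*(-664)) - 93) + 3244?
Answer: 3099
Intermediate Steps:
((-716 - 1*(-664)) - 93) + 3244 = ((-716 + 664) - 93) + 3244 = (-52 - 93) + 3244 = -145 + 3244 = 3099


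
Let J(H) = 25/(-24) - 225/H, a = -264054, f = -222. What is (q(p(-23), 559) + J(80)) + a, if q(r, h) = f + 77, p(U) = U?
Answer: -12681737/48 ≈ -2.6420e+5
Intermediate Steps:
J(H) = -25/24 - 225/H (J(H) = 25*(-1/24) - 225/H = -25/24 - 225/H)
q(r, h) = -145 (q(r, h) = -222 + 77 = -145)
(q(p(-23), 559) + J(80)) + a = (-145 + (-25/24 - 225/80)) - 264054 = (-145 + (-25/24 - 225*1/80)) - 264054 = (-145 + (-25/24 - 45/16)) - 264054 = (-145 - 185/48) - 264054 = -7145/48 - 264054 = -12681737/48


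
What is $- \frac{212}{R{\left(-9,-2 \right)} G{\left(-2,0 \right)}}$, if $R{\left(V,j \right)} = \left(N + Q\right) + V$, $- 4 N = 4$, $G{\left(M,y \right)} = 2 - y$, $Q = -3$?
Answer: $\frac{106}{13} \approx 8.1538$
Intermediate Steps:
$N = -1$ ($N = \left(- \frac{1}{4}\right) 4 = -1$)
$R{\left(V,j \right)} = -4 + V$ ($R{\left(V,j \right)} = \left(-1 - 3\right) + V = -4 + V$)
$- \frac{212}{R{\left(-9,-2 \right)} G{\left(-2,0 \right)}} = - \frac{212}{\left(-4 - 9\right) \left(2 - 0\right)} = - \frac{212}{\left(-13\right) \left(2 + 0\right)} = - \frac{212}{\left(-13\right) 2} = - \frac{212}{-26} = \left(-212\right) \left(- \frac{1}{26}\right) = \frac{106}{13}$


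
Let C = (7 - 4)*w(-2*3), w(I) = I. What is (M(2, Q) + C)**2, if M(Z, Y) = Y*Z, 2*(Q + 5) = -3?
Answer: 961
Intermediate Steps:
Q = -13/2 (Q = -5 + (1/2)*(-3) = -5 - 3/2 = -13/2 ≈ -6.5000)
C = -18 (C = (7 - 4)*(-2*3) = 3*(-6) = -18)
(M(2, Q) + C)**2 = (-13/2*2 - 18)**2 = (-13 - 18)**2 = (-31)**2 = 961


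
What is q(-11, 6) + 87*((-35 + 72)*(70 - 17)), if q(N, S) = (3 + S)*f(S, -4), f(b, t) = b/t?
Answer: 341187/2 ≈ 1.7059e+5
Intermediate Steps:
q(N, S) = -S*(3 + S)/4 (q(N, S) = (3 + S)*(S/(-4)) = (3 + S)*(S*(-¼)) = (3 + S)*(-S/4) = -S*(3 + S)/4)
q(-11, 6) + 87*((-35 + 72)*(70 - 17)) = -¼*6*(3 + 6) + 87*((-35 + 72)*(70 - 17)) = -¼*6*9 + 87*(37*53) = -27/2 + 87*1961 = -27/2 + 170607 = 341187/2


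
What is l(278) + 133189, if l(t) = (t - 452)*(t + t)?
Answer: 36445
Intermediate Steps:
l(t) = 2*t*(-452 + t) (l(t) = (-452 + t)*(2*t) = 2*t*(-452 + t))
l(278) + 133189 = 2*278*(-452 + 278) + 133189 = 2*278*(-174) + 133189 = -96744 + 133189 = 36445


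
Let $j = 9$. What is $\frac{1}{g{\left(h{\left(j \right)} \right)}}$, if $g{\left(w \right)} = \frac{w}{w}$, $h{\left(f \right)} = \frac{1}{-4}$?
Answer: $1$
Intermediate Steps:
$h{\left(f \right)} = - \frac{1}{4}$
$g{\left(w \right)} = 1$
$\frac{1}{g{\left(h{\left(j \right)} \right)}} = 1^{-1} = 1$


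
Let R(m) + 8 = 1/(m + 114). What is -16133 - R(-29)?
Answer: -1370626/85 ≈ -16125.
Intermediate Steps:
R(m) = -8 + 1/(114 + m) (R(m) = -8 + 1/(m + 114) = -8 + 1/(114 + m))
-16133 - R(-29) = -16133 - (-911 - 8*(-29))/(114 - 29) = -16133 - (-911 + 232)/85 = -16133 - (-679)/85 = -16133 - 1*(-679/85) = -16133 + 679/85 = -1370626/85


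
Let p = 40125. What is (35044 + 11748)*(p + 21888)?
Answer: 2901712296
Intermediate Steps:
(35044 + 11748)*(p + 21888) = (35044 + 11748)*(40125 + 21888) = 46792*62013 = 2901712296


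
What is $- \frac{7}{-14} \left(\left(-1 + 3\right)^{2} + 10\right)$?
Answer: $7$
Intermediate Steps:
$- \frac{7}{-14} \left(\left(-1 + 3\right)^{2} + 10\right) = \left(-7\right) \left(- \frac{1}{14}\right) \left(2^{2} + 10\right) = \frac{4 + 10}{2} = \frac{1}{2} \cdot 14 = 7$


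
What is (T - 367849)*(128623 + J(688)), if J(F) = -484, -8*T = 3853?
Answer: -377580143655/8 ≈ -4.7198e+10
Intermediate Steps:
T = -3853/8 (T = -⅛*3853 = -3853/8 ≈ -481.63)
(T - 367849)*(128623 + J(688)) = (-3853/8 - 367849)*(128623 - 484) = -2946645/8*128139 = -377580143655/8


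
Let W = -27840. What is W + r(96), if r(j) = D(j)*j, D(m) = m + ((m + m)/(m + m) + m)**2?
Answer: 884640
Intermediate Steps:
D(m) = m + (1 + m)**2 (D(m) = m + ((2*m)/((2*m)) + m)**2 = m + ((2*m)*(1/(2*m)) + m)**2 = m + (1 + m)**2)
r(j) = j*(j + (1 + j)**2) (r(j) = (j + (1 + j)**2)*j = j*(j + (1 + j)**2))
W + r(96) = -27840 + 96*(96 + (1 + 96)**2) = -27840 + 96*(96 + 97**2) = -27840 + 96*(96 + 9409) = -27840 + 96*9505 = -27840 + 912480 = 884640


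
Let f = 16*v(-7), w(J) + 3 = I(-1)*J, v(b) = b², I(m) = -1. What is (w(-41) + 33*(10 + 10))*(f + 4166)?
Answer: 3455100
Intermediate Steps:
w(J) = -3 - J
f = 784 (f = 16*(-7)² = 16*49 = 784)
(w(-41) + 33*(10 + 10))*(f + 4166) = ((-3 - 1*(-41)) + 33*(10 + 10))*(784 + 4166) = ((-3 + 41) + 33*20)*4950 = (38 + 660)*4950 = 698*4950 = 3455100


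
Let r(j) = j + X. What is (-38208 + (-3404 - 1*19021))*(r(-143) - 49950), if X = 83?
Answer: 3032256330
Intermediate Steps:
r(j) = 83 + j (r(j) = j + 83 = 83 + j)
(-38208 + (-3404 - 1*19021))*(r(-143) - 49950) = (-38208 + (-3404 - 1*19021))*((83 - 143) - 49950) = (-38208 + (-3404 - 19021))*(-60 - 49950) = (-38208 - 22425)*(-50010) = -60633*(-50010) = 3032256330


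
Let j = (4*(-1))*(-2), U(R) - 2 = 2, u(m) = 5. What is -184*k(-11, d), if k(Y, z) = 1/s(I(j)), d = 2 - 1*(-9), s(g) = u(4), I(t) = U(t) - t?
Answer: -184/5 ≈ -36.800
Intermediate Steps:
U(R) = 4 (U(R) = 2 + 2 = 4)
j = 8 (j = -4*(-2) = 8)
I(t) = 4 - t
s(g) = 5
d = 11 (d = 2 + 9 = 11)
k(Y, z) = 1/5
-184*k(-11, d) = -184*1/5 = -184/5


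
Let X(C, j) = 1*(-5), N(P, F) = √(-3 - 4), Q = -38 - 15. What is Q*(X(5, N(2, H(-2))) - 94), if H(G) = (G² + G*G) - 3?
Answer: 5247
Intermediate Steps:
H(G) = -3 + 2*G² (H(G) = (G² + G²) - 3 = 2*G² - 3 = -3 + 2*G²)
Q = -53
N(P, F) = I*√7 (N(P, F) = √(-7) = I*√7)
X(C, j) = -5
Q*(X(5, N(2, H(-2))) - 94) = -53*(-5 - 94) = -53*(-99) = 5247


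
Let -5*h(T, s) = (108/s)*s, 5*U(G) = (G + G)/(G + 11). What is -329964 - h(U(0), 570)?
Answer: -1649712/5 ≈ -3.2994e+5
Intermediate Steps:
U(G) = 2*G/(5*(11 + G)) (U(G) = ((G + G)/(G + 11))/5 = ((2*G)/(11 + G))/5 = (2*G/(11 + G))/5 = 2*G/(5*(11 + G)))
h(T, s) = -108/5 (h(T, s) = -108/s*s/5 = -⅕*108 = -108/5)
-329964 - h(U(0), 570) = -329964 - 1*(-108/5) = -329964 + 108/5 = -1649712/5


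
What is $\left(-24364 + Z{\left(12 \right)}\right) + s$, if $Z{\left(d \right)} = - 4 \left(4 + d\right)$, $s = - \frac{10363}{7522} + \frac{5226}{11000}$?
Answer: $- \frac{505324064757}{20685500} \approx -24429.0$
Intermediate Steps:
$s = - \frac{18670757}{20685500}$ ($s = \left(-10363\right) \frac{1}{7522} + 5226 \cdot \frac{1}{11000} = - \frac{10363}{7522} + \frac{2613}{5500} = - \frac{18670757}{20685500} \approx -0.9026$)
$Z{\left(d \right)} = -16 - 4 d$
$\left(-24364 + Z{\left(12 \right)}\right) + s = \left(-24364 - 64\right) - \frac{18670757}{20685500} = -24428 - \frac{18670757}{20685500} = - \frac{505324064757}{20685500}$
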